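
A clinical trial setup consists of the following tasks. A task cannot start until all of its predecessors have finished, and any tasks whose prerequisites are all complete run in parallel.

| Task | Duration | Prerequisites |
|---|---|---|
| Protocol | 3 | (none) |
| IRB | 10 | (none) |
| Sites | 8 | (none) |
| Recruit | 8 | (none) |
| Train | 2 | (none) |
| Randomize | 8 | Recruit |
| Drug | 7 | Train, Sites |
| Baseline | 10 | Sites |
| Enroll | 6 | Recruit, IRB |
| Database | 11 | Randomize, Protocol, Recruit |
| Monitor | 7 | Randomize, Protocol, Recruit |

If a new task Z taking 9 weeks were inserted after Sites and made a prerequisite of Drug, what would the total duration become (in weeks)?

Originally the project takes 27 weeks.
With Z inserted, Drug now waits for max(Train, Sites, Z).
New critical path: Recruit→Randomize→Database = 8+8+11 = 27 ⇒ 27 weeks.

27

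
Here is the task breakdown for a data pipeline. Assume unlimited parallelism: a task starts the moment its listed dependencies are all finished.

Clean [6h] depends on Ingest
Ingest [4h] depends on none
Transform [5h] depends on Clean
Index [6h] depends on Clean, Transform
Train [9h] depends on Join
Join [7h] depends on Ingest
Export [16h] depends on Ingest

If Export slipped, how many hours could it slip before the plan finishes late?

The longest chain is Ingest→Clean→Transform→Index = 4+6+5+6 = 21; overall finish 21 hours.
Longest path through Export: 20 hours (earliest finish 20, latest finish 21).
So Export can slip 21 − 20 = 1 hour.

1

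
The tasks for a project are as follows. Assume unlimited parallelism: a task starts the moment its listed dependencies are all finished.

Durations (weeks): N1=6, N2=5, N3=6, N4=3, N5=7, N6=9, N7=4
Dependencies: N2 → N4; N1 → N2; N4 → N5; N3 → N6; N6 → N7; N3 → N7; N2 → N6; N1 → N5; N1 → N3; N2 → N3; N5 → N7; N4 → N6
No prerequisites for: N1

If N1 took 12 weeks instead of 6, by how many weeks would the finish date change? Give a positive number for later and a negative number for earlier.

6

The binding path is N1→N2→N3→N6→N7 = 6+5+6+9+4 = 30; finish at 30 weeks.
N1 lies on that path, so at 12 weeks the path becomes 36 weeks.
No other chain overtakes it, so the finish is 36 weeks.
Change in finish: 36 − 30 = +6 weeks.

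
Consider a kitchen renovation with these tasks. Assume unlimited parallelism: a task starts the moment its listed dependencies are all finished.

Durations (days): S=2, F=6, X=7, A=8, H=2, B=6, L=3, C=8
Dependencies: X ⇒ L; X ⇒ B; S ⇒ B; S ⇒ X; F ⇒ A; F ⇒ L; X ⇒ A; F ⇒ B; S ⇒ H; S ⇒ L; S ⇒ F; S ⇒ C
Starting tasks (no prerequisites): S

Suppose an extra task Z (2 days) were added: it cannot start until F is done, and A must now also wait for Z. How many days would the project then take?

18

Originally the project takes 17 days.
With Z inserted, A now waits for max(X, F, Z).
New critical path: S→F→Z→A = 2+6+2+8 = 18 ⇒ 18 days.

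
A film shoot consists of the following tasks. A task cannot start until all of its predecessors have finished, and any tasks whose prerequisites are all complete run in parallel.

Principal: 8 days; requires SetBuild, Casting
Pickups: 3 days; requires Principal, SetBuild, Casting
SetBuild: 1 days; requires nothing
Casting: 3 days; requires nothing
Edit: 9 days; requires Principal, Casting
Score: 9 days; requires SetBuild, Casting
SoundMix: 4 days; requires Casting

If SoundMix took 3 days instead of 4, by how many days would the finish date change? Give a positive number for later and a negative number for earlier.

Critical path before the change: Casting→Principal→Edit = 3+8+9 = 20 giving 20 days.
SoundMix is off the critical path — its longest chain is 7 days, giving 13 of slack.
No other chain overtakes it, so the finish is 20 days.
Change in finish: 20 − 20 = +0 days.

0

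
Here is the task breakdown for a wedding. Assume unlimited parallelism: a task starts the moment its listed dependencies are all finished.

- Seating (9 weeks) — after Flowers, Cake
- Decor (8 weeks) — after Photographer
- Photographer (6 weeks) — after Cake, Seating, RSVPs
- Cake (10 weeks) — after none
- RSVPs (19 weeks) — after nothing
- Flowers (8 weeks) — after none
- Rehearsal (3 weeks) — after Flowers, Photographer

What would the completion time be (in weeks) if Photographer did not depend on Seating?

33

Before: longest chain RSVPs→Photographer→Decor = 19+6+8 = 33, finish 33.
Dropping Seating→Photographer doesn't change Photographer's earliest start (19); another predecessor still binds.
After: RSVPs→Photographer→Decor = 19+6+8 = 33 → 33 weeks.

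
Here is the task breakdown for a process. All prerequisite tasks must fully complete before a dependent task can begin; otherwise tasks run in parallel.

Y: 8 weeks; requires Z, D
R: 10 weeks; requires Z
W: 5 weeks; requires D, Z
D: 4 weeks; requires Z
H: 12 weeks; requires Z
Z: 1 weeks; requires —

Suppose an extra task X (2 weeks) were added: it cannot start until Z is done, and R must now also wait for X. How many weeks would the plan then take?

Originally the plan takes 13 weeks.
With X inserted, R now waits for max(Z, X).
New critical path: Z→X→R = 1+2+10 = 13 ⇒ 13 weeks.

13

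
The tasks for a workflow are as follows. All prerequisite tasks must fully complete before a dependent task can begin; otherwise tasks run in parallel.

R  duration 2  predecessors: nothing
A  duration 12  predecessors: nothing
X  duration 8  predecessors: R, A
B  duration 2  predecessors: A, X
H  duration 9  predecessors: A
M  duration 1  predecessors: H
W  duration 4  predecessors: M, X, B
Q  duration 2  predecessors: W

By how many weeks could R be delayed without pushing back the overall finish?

The longest chain is A→X→B→W→Q = 12+8+2+4+2 = 28; overall finish 28 weeks.
The longest chain containing R totals 18 weeks.
Float = 28 − 18 = 10.

10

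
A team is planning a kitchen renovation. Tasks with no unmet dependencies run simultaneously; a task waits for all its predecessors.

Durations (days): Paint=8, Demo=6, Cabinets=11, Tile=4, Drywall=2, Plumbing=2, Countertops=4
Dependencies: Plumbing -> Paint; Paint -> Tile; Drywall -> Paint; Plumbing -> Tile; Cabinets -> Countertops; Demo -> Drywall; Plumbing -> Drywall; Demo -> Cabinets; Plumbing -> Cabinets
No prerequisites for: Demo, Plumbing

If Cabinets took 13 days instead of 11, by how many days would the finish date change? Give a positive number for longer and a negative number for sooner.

2

Actual critical path: Demo→Cabinets→Countertops = 6+11+4 = 21 ⇒ 21 days.
Cabinets lies on that path, so at 13 days the path becomes 23 days.
That remains the longest chain; total 23 days.
Change in finish: 23 − 21 = +2 days.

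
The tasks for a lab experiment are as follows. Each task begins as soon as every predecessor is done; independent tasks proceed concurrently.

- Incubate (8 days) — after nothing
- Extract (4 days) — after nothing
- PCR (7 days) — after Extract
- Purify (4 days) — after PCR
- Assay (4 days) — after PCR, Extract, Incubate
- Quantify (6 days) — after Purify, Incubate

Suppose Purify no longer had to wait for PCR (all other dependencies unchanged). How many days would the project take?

Before: longest chain Extract→PCR→Purify→Quantify = 4+7+4+6 = 21, finish 21.
Without PCR→Purify, Purify's earliest start moves from 11 to 0.
After: Extract→PCR→Assay = 4+7+4 = 15 → 15 days.

15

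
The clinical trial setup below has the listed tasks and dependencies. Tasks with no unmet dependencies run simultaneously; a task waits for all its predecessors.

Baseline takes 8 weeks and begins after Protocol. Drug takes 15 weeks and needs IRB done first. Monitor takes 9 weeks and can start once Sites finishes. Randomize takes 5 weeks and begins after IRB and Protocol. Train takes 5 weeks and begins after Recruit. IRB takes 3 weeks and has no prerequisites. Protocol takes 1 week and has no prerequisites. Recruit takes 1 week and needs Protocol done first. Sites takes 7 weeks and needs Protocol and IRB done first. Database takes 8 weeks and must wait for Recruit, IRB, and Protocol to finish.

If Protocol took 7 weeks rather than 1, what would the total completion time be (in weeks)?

23

As given, the longest chain is IRB→Sites→Monitor = 3+7+9 = 19, so the finish is 19 weeks.
Protocol is off the critical path — its longest chain is 17 weeks, giving 2 of slack.
The binding chain switches to Protocol→Sites→Monitor = 7+7+9 = 23; finish 23 weeks.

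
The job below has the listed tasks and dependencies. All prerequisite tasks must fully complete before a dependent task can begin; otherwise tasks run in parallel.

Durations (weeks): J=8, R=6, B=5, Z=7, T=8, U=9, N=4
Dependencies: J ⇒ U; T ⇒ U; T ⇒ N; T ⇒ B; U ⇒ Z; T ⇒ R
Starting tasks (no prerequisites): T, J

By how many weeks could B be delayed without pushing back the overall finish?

T→U→Z = 8+9+7 = 24 sets the makespan at 24 weeks.
Longest path through B: 13 weeks (earliest finish 13, latest finish 24).
Float = 24 − 13 = 11.

11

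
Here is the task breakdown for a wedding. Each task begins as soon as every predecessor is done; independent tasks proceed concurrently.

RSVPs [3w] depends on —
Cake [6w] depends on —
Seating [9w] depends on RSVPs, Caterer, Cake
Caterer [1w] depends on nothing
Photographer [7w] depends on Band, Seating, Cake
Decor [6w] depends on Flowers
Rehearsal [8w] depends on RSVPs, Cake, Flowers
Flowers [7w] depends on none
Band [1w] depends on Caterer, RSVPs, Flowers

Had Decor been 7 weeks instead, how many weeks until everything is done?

Critical path before the change: Cake→Seating→Photographer = 6+9+7 = 22 giving 22 weeks.
The longest path through Decor is only 13 weeks, so Decor has float 9.
The critical path is still Cake→Seating→Photographer; finish is now 22 weeks.

22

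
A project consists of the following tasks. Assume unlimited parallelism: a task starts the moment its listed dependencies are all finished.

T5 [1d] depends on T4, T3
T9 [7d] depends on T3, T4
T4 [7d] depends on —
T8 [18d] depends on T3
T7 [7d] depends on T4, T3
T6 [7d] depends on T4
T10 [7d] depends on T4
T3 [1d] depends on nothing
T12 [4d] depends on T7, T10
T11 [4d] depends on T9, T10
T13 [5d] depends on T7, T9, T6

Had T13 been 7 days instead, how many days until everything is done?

Baseline: T4→T7→T13 = 7+7+5 = 19 → 19 days.
T13 lies on that path, so at 7 days the path becomes 21 days.
Now T4→T6→T13 = 7+7+7 = 21 is longest, so the finish becomes 21 days.

21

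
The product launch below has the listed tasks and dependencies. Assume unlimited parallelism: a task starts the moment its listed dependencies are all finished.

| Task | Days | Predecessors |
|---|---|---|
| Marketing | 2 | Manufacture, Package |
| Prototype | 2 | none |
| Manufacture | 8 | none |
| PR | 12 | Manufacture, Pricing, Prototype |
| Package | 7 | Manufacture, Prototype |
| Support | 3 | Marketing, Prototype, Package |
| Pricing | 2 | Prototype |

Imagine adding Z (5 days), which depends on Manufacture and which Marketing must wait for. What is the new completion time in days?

Originally the plan takes 20 days.
With Z inserted, Marketing now waits for max(Manufacture, Package, Z).
New critical path: Manufacture→Package→Marketing→Support = 8+7+2+3 = 20 ⇒ 20 days.

20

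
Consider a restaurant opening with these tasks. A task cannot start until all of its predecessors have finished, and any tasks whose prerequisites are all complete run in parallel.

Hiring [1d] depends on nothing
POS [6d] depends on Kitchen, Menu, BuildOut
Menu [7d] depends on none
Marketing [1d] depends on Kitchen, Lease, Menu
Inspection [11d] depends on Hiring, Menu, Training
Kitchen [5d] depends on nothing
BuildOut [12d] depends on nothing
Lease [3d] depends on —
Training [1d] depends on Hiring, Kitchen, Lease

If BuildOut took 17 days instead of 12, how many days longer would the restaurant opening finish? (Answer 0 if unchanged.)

5

Baseline: BuildOut→POS = 12+6 = 18 → 18 days.
BuildOut is on the critical path; changing it to 17 makes that path 23 days.
The critical path is still BuildOut→POS; finish is now 23 days.
Change in finish: 23 − 18 = +5 days.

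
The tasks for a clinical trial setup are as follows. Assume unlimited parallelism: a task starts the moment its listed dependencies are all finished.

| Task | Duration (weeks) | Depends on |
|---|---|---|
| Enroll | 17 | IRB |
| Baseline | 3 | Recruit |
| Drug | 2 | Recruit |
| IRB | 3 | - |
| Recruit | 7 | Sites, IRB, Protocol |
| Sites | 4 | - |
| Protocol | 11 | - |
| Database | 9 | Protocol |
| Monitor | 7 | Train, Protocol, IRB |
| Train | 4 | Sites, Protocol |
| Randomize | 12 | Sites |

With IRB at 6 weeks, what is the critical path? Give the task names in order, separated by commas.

Actual critical path: Protocol→Train→Monitor = 11+4+7 = 22 ⇒ 22 weeks.
IRB has 2 weeks of float (longest path through it is 20).
The binding chain switches to IRB→Enroll = 6+17 = 23; finish 23 weeks.

IRB, Enroll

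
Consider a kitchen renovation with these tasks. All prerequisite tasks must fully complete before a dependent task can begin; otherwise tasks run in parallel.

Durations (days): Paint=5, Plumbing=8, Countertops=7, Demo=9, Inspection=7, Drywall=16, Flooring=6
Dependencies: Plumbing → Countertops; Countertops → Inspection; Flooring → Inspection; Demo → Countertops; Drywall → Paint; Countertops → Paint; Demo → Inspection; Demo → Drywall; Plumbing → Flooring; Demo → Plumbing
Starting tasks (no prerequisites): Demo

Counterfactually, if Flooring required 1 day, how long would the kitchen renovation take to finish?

31

Critical path before the change: Demo→Plumbing→Countertops→Inspection = 9+8+7+7 = 31 giving 31 days.
The longest path through Flooring is only 30 days, so Flooring has float 1.
The critical path is still Demo→Plumbing→Countertops→Inspection; finish is now 31 days.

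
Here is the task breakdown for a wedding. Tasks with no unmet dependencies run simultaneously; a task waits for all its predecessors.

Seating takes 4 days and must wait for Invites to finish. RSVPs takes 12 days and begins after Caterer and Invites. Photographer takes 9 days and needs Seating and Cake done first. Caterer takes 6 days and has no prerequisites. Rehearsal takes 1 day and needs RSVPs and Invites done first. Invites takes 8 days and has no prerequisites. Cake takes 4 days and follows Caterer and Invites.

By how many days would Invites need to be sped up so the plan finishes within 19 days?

2

Current finish: 21 days; target: 19.
Invites is on every critical path, so each day cut from Invites cuts the finish by one (this holds down to a finish of 19).
Need 21 − 19 = 2 days off Invites → Invites becomes 6 days, finish becomes 19.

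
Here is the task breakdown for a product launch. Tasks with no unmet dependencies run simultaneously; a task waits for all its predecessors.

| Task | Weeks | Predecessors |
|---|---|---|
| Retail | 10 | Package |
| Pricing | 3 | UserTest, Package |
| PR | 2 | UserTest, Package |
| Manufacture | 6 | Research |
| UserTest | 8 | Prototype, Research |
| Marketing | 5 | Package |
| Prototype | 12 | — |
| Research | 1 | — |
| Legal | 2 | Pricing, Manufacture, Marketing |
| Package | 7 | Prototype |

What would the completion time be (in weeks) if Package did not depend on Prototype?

25

Before: longest chain Prototype→Package→Retail = 12+7+10 = 29, finish 29.
Without Prototype→Package, Package's earliest start moves from 12 to 0.
The longest chain is now Prototype→UserTest→Pricing→Legal = 12+8+3+2 = 25, so the plan takes 25 weeks.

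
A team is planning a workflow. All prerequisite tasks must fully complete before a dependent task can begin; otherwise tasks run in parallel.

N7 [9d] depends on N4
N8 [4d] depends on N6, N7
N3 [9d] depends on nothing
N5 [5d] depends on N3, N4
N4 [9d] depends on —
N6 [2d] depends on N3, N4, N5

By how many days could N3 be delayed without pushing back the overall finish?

2

The longest chain is N4→N7→N8 = 9+9+4 = 22; overall finish 22 days.
The longest chain containing N3 totals 20 days.
Slack of N3 = 2 − 0 = 2 days.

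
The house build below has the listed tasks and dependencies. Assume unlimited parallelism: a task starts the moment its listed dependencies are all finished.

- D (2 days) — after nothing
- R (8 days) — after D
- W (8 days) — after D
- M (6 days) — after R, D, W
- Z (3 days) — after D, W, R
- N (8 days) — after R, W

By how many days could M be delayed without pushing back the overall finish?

Critical path: D→R→N = 2+8+8 = 18, so the finish is 18 days.
The longest chain containing M totals 16 days.
Float = 18 − 16 = 2.

2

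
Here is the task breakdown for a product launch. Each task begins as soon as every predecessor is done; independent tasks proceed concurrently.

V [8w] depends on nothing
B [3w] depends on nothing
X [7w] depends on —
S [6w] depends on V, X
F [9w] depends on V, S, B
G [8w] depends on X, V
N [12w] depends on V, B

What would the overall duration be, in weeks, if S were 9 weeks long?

26

Baseline: V→S→F = 8+6+9 = 23 → 23 weeks.
S lies on that path, so at 9 weeks the path becomes 26 weeks.
No other chain overtakes it, so the finish is 26 weeks.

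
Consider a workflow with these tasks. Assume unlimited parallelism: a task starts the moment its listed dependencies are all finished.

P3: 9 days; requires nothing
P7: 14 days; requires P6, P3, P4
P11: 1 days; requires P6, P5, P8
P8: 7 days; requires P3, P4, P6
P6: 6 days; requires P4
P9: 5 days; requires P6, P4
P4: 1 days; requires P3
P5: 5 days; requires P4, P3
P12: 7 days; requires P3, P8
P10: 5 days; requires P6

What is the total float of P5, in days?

14

Critical path: P3→P4→P6→P7 = 9+1+6+14 = 30, so the finish is 30 days.
Longest path through P5: 16 days (earliest finish 15, latest finish 29).
Slack of P5 = 24 − 10 = 14 days.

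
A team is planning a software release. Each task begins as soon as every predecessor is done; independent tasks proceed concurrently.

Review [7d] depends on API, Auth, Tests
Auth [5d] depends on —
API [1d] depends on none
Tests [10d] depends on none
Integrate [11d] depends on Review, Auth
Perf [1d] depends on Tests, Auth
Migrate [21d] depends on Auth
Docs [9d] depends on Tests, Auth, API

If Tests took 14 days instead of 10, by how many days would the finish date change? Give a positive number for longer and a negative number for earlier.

4

Critical path before the change: Tests→Review→Integrate = 10+7+11 = 28 giving 28 days.
Tests lies on that path, so at 14 days the path becomes 32 days.
No other chain overtakes it, so the finish is 32 days.
Change in finish: 32 − 28 = +4 days.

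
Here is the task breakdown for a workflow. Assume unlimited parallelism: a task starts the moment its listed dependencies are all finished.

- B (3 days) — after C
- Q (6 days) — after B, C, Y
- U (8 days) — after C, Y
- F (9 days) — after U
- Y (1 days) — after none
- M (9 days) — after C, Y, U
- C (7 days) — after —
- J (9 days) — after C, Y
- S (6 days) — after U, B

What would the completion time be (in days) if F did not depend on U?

24

Original critical path: C→U→F = 7+8+9 = 24 ⇒ 24 days.
Without U→F, F's earliest start moves from 15 to 0.
The longest chain is now C→U→M = 7+8+9 = 24, so the workflow takes 24 days.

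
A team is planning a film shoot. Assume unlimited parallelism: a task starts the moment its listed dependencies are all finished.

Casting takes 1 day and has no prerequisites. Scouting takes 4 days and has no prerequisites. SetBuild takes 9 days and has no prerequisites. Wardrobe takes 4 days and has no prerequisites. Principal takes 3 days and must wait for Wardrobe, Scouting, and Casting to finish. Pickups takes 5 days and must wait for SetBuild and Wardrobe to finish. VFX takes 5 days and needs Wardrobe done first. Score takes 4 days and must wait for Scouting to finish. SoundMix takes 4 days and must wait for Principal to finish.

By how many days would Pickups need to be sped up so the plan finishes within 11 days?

3

Current finish: 14 days; target: 11.
Pickups is on every critical path, so each day cut from Pickups cuts the finish by one (this holds down to a finish of 11).
Need 14 − 11 = 3 days off Pickups → Pickups becomes 2 days, finish becomes 11.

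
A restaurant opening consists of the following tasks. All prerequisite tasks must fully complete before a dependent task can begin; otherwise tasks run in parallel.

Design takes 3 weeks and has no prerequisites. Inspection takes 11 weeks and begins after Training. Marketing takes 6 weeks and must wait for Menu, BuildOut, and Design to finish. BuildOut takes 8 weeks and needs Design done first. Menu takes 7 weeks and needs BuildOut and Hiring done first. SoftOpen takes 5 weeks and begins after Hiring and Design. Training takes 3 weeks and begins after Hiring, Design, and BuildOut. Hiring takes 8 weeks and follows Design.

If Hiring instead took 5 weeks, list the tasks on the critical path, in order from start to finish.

Baseline: Design→Hiring→Training→Inspection = 3+8+3+11 = 25 → 25 weeks.
Hiring is on the critical path; changing it to 5 makes that path 22 weeks.
The binding chain switches to Design→BuildOut→Training→Inspection = 3+8+3+11 = 25; finish 25 weeks.

Design, BuildOut, Training, Inspection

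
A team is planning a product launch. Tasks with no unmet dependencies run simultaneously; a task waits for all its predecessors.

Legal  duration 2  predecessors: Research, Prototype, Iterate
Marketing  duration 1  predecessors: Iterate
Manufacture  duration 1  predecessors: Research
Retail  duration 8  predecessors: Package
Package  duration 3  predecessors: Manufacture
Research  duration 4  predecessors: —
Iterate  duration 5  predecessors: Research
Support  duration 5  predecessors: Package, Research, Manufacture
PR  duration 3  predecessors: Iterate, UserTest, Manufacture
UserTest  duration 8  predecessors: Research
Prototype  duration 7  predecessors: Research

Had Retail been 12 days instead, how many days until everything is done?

20

Critical path before the change: Research→Manufacture→Package→Retail = 4+1+3+8 = 16 giving 16 days.
Since Retail is critical, the +4 change carries straight to that chain (now 20 days).
No other chain overtakes it, so the finish is 20 days.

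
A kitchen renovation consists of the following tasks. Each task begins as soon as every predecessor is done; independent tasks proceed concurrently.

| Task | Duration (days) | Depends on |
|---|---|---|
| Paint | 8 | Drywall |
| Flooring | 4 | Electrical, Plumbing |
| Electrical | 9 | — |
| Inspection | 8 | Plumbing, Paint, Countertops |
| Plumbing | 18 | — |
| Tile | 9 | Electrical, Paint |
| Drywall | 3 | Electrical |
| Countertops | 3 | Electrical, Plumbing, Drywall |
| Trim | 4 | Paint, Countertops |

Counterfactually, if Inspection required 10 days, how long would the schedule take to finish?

Actual critical path: Plumbing→Countertops→Inspection = 18+3+8 = 29 ⇒ 29 days.
Since Inspection is critical, the +2 change carries straight to that chain (now 31 days).
The critical path is still Plumbing→Countertops→Inspection; finish is now 31 days.

31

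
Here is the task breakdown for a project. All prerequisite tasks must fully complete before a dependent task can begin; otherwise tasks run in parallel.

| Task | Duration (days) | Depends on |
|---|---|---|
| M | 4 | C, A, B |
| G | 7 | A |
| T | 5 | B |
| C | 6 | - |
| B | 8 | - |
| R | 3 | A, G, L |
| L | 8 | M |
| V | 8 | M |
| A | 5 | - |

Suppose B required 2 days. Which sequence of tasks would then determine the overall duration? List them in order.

Baseline: B→M→L→R = 8+4+8+3 = 23 → 23 days.
B lies on that path, so at 2 days the path becomes 17 days.
The binding chain switches to C→M→L→R = 6+4+8+3 = 21; finish 21 days.

C, M, L, R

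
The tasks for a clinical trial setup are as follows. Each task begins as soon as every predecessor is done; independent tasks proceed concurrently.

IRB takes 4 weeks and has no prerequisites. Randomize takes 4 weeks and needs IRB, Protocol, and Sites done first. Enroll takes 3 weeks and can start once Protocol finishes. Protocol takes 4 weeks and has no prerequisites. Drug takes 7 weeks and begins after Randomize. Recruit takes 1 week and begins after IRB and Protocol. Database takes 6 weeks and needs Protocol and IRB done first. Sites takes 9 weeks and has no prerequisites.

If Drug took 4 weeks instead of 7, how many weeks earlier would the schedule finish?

3

Critical path before the change: Sites→Randomize→Drug = 9+4+7 = 20 giving 20 weeks.
Drug is on the critical path; changing it to 4 makes that path 17 weeks.
That remains the longest chain; total 17 weeks.
Change in finish: 17 − 20 = -3 weeks.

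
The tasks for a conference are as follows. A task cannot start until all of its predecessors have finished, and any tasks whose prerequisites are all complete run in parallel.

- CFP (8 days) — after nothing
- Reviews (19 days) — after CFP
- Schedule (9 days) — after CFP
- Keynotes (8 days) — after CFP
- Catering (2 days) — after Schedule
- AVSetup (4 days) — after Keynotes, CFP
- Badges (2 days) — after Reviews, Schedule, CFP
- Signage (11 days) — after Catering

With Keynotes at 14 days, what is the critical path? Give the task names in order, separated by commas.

Baseline: CFP→Schedule→Catering→Signage = 8+9+2+11 = 30 → 30 days.
Keynotes is off the critical path — its longest chain is 20 days, giving 10 of slack.
The critical path is still CFP→Schedule→Catering→Signage; finish is now 30 days.

CFP, Schedule, Catering, Signage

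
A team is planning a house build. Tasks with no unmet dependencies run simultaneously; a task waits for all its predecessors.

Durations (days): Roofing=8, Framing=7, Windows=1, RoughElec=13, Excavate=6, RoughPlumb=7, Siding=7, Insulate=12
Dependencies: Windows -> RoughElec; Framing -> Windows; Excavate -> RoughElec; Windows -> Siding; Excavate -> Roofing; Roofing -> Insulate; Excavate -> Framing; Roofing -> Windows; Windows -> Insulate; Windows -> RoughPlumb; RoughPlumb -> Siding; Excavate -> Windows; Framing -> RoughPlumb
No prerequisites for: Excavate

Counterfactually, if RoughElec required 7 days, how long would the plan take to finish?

The binding path is Excavate→Roofing→Windows→RoughPlumb→Siding = 6+8+1+7+7 = 29; finish at 29 days.
RoughElec has 1 day of float (longest path through it is 28).
No other chain overtakes it, so the finish is 29 days.

29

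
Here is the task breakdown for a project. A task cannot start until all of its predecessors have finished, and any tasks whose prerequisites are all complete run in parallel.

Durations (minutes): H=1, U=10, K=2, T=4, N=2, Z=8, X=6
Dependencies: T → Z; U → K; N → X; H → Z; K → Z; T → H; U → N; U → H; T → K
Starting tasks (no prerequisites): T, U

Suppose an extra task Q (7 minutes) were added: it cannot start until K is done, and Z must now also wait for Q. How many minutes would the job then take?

Originally the job takes 20 minutes.
With Q inserted, Z now waits for max(T, H, K, Q).
New critical path: U→K→Q→Z = 10+2+7+8 = 27 ⇒ 27 minutes.

27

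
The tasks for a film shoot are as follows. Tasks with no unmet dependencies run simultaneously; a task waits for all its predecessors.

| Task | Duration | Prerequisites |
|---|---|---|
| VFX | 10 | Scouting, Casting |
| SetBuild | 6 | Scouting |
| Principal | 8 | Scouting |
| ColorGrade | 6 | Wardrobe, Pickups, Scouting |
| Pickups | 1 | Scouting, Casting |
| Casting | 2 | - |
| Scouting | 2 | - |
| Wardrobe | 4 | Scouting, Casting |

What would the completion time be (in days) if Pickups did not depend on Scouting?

Before: longest chain Casting→Wardrobe→ColorGrade = 2+4+6 = 12, finish 12.
Dropping Scouting→Pickups doesn't change Pickups's earliest start (2); another predecessor still binds.
The longest chain is now Casting→Wardrobe→ColorGrade = 2+4+6 = 12, so the film shoot takes 12 days.

12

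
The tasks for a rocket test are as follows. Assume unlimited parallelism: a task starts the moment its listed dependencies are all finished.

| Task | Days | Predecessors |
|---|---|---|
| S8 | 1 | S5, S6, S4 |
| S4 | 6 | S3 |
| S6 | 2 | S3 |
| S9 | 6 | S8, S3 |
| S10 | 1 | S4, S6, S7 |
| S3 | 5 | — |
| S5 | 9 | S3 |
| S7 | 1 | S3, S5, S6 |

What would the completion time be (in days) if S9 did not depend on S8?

With the dependency in place, S3→S5→S8→S9 = 5+9+1+6 = 21 sets the finish at 21 days.
Without S8→S9, S9's earliest start moves from 15 to 5.
After: S3→S5→S7→S10 = 5+9+1+1 = 16 → 16 days.

16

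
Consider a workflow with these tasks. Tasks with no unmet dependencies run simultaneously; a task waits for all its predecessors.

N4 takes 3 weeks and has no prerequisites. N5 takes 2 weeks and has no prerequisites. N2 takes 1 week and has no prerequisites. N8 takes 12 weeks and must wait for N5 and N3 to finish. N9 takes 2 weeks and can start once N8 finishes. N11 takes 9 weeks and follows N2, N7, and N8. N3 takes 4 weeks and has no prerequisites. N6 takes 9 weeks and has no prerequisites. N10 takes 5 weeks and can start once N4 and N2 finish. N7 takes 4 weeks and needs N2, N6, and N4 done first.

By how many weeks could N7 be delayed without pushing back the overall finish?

3

The longest chain is N3→N8→N11 = 4+12+9 = 25; overall finish 25 weeks.
The longest chain containing N7 totals 22 weeks.
So N7 can slip 16 − 13 = 3 weeks.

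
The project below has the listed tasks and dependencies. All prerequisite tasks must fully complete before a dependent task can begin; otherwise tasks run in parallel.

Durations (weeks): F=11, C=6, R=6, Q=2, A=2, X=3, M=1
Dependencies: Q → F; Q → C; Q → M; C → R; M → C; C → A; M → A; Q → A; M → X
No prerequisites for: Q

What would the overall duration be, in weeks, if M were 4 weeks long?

18

The binding path is Q→M→C→R = 2+1+6+6 = 15; finish at 15 weeks.
M lies on that path, so at 4 weeks the path becomes 18 weeks.
That remains the longest chain; total 18 weeks.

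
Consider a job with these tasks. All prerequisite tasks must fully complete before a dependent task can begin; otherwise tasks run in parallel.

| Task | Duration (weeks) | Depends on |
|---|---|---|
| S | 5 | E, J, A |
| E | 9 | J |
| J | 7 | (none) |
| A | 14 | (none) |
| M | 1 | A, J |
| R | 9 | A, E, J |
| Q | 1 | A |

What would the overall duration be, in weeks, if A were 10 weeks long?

As given, the longest chain is J→E→R = 7+9+9 = 25, so the finish is 25 weeks.
A has 2 weeks of float (longest path through it is 23).
No other chain overtakes it, so the finish is 25 weeks.

25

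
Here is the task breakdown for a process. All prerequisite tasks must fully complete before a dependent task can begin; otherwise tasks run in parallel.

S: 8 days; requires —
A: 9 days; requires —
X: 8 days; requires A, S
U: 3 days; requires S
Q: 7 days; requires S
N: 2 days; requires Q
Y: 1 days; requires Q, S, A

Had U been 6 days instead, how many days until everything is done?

Actual critical path: S→Q→N = 8+7+2 = 17 ⇒ 17 days.
U is off the critical path — its longest chain is 11 days, giving 6 of slack.
The critical path is still S→Q→N; finish is now 17 days.

17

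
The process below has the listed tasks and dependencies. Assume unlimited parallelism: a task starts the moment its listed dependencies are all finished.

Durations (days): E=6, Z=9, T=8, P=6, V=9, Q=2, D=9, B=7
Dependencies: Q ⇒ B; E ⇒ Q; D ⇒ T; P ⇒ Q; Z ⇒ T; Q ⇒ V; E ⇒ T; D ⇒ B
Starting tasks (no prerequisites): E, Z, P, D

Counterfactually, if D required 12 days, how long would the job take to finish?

Critical path before the change: D→T = 9+8 = 17 giving 17 days.
Since D is critical, the +3 change carries straight to that chain (now 20 days).
The critical path is still D→T; finish is now 20 days.

20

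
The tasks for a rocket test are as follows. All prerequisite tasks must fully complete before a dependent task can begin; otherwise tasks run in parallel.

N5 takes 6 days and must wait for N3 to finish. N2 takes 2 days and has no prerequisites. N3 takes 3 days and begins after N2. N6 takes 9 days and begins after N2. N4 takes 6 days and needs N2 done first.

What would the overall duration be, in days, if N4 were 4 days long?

The binding path is N2→N3→N5 = 2+3+6 = 11; finish at 11 days.
N4 has 3 days of float (longest path through it is 8).
No other chain overtakes it, so the finish is 11 days.

11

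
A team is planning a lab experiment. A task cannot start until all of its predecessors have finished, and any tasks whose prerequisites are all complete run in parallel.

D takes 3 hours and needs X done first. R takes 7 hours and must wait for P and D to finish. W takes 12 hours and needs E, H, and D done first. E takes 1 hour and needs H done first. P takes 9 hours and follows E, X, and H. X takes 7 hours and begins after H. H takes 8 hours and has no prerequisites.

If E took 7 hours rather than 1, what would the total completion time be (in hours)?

31

Baseline: H→X→P→R = 8+7+9+7 = 31 → 31 hours.
The longest path through E is only 25 hours, so E has float 6.
No other chain overtakes it, so the finish is 31 hours.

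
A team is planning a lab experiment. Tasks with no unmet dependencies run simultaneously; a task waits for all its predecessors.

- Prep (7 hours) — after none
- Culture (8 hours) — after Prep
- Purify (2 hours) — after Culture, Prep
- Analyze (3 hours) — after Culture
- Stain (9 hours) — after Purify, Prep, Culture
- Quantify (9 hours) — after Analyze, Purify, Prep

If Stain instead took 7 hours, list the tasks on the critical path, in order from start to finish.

Prep, Culture, Analyze, Quantify

The binding path is Prep→Culture→Analyze→Quantify = 7+8+3+9 = 27; finish at 27 hours.
Stain is off the critical path — its longest chain is 26 hours, giving 1 of slack.
No other chain overtakes it, so the finish is 27 hours.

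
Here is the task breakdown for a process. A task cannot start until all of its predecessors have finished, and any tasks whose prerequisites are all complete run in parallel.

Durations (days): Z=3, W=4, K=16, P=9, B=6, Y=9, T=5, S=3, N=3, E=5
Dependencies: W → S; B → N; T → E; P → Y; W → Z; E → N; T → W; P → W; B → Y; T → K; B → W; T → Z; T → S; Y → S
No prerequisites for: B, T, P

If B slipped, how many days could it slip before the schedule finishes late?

3

Critical path: T→K = 5+16 = 21, so the finish is 21 days.
The longest chain containing B totals 18 days.
Float = 21 − 18 = 3.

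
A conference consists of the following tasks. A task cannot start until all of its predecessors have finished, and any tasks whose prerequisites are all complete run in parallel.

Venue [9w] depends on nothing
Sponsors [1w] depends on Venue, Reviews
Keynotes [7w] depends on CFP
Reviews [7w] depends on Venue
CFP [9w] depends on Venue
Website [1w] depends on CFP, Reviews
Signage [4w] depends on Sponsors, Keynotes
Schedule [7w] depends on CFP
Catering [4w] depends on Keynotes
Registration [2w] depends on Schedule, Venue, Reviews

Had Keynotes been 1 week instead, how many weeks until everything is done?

27

Actual critical path: Venue→CFP→Keynotes→Catering = 9+9+7+4 = 29 ⇒ 29 weeks.
Keynotes is on the critical path; changing it to 1 makes that path 23 weeks.
Now Venue→CFP→Schedule→Registration = 9+9+7+2 = 27 is longest, so the finish becomes 27 weeks.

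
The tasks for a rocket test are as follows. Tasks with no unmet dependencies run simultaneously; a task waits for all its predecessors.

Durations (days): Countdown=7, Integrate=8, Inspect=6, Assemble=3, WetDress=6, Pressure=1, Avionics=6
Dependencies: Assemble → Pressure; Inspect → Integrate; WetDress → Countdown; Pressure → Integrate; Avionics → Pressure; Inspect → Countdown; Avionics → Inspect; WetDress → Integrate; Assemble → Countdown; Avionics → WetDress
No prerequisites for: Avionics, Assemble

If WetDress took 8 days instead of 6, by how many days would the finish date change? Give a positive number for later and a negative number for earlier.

2

As given, the longest chain is Avionics→WetDress→Integrate = 6+6+8 = 20, so the finish is 20 days.
WetDress is on the critical path; changing it to 8 makes that path 22 days.
The critical path is still Avionics→WetDress→Integrate; finish is now 22 days.
Change in finish: 22 − 20 = +2 days.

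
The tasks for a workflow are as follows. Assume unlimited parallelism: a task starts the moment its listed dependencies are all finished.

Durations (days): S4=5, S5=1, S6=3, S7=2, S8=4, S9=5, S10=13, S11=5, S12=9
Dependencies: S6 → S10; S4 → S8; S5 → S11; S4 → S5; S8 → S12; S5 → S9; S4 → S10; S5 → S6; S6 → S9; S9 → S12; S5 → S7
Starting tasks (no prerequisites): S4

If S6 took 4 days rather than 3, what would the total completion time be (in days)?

24

Critical path before the change: S4→S5→S6→S9→S12 = 5+1+3+5+9 = 23 giving 23 days.
Since S6 is critical, the +1 change carries straight to that chain (now 24 days).
The critical path is still S4→S5→S6→S9→S12; finish is now 24 days.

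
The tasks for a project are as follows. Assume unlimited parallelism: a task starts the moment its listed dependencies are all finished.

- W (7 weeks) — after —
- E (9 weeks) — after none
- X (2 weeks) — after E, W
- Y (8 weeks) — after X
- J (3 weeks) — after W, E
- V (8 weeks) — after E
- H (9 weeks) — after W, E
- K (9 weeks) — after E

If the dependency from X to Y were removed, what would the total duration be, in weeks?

18

Before: longest chain E→X→Y = 9+2+8 = 19, finish 19.
Without X→Y, Y's earliest start moves from 11 to 0.
After: E→H = 9+9 = 18 → 18 weeks.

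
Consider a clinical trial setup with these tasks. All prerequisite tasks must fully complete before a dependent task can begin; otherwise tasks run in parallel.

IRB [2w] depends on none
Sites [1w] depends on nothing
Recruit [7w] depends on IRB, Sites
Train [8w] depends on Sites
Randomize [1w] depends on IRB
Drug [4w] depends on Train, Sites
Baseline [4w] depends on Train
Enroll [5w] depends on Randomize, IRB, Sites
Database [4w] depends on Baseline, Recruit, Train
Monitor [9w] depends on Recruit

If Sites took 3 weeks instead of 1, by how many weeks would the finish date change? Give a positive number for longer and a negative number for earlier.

Baseline: IRB→Recruit→Monitor = 2+7+9 = 18 → 18 weeks.
Sites is off the critical path — its longest chain is 17 weeks, giving 1 of slack.
Now Sites→Recruit→Monitor = 3+7+9 = 19 is longest, so the finish becomes 19 weeks.
Change in finish: 19 − 18 = +1 weeks.

1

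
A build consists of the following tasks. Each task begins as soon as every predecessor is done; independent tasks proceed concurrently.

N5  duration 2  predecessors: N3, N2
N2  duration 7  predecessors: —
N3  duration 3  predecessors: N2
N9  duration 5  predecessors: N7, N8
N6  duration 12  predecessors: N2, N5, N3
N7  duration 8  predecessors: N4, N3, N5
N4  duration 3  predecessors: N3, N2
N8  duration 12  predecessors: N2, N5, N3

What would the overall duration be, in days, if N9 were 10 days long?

As given, the longest chain is N2→N3→N5→N8→N9 = 7+3+2+12+5 = 29, so the finish is 29 days.
N9 lies on that path, so at 10 days the path becomes 34 days.
That remains the longest chain; total 34 days.

34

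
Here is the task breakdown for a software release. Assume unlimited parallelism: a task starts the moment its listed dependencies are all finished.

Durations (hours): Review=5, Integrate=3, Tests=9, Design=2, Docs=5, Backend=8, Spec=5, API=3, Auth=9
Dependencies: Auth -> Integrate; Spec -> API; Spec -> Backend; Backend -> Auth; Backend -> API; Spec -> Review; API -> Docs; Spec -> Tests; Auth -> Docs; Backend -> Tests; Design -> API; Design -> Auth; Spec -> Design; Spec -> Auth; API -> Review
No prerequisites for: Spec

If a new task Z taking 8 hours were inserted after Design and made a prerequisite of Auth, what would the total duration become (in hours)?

Originally the job takes 27 hours.
With Z inserted, Auth now waits for max(Design, Backend, Spec, Z).
New critical path: Spec→Design→Z→Auth→Docs = 5+2+8+9+5 = 29 ⇒ 29 hours.

29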